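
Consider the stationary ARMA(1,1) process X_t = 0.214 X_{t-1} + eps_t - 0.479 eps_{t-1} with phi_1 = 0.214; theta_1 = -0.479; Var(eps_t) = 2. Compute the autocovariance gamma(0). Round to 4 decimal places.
\gamma(0) = 2.1472

Multiply the model equation by X_{t-k} and take expectations. With theta_0 = psi_0 = 1 and psi_j the MA(infinity) weights, this gives
  gamma(k) - sum_i phi_i gamma(k-i) = c_k,
  c_k = sigma^2 * sum_{j=k..q} theta_j psi_{j-k}   (c_k = 0 for k > q),
using gamma(-m) = gamma(m).
psi-weights needed (psi_j = theta_j + sum_i phi_i psi_{j-i}):
  psi_1 = theta_1 + phi_1 = -0.479 + (0.214) = -0.265
Right-hand sides:
  c_0 = sigma^2 (1 + theta_1 psi_1) = 2 * (1 + (-0.479)(-0.265)) = 2 * 1.126935 = 2.25387
  c_1 = sigma^2 theta_1 = 2 * (-0.479) = -0.958
  c_2 = 0
Equations for k = 0 and k = 1 (AR order 1):
  gamma(0) = phi_1 gamma(1) + c_0
  gamma(1) = phi_1 gamma(0) + c_1
Substituting the second into the first: gamma(0) (1 - phi_1^2) = c_0 + phi_1 c_1, so
  gamma(0) = (c_0 + phi_1 c_1) / (1 - phi_1^2) = (2.25387 + (0.214)(-0.958)) / (1 - (0.214)^2) = 2.048858 / 0.954204 = 2.147191.
Therefore gamma(0) = 2.1472 (to 4 decimal places).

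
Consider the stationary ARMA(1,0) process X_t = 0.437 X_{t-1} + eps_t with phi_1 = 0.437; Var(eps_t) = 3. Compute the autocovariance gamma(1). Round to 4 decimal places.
\gamma(1) = 1.6205

Multiply the model equation by X_{t-k} and take expectations. With theta_0 = psi_0 = 1 and psi_j the MA(infinity) weights, this gives
  gamma(k) - sum_i phi_i gamma(k-i) = c_k,
  c_k = sigma^2 * sum_{j=k..q} theta_j psi_{j-k}   (c_k = 0 for k > q),
using gamma(-m) = gamma(m).
Pure AR (q = 0): c_0 = sigma^2 = 3, c_k = 0 for k >= 1.
Equations for k = 0 and k = 1 (AR order 1):
  gamma(0) = phi_1 gamma(1) + c_0
  gamma(1) = phi_1 gamma(0) + c_1
Substituting the second into the first: gamma(0) (1 - phi_1^2) = c_0 + phi_1 c_1, so
  gamma(0) = c_0 / (1 - phi_1^2) = 3 / (1 - (0.437)^2) = 3 / 0.809031 = 3.70814.
  gamma(1) = phi_1 gamma(0) = (0.437)(3.70814) = 1.620457.
Therefore gamma(1) = 1.6205 (to 4 decimal places).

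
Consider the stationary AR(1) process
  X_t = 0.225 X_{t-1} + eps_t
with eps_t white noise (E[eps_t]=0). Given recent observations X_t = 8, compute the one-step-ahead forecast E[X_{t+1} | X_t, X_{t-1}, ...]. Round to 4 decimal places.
E[X_{t+1} \mid \mathcal F_t] = 1.8000

For an AR(p) model X_t = c + sum_i phi_i X_{t-i} + eps_t, the
one-step-ahead conditional mean is
  E[X_{t+1} | X_t, ...] = c + sum_i phi_i X_{t+1-i}.
Substitute known values:
  E[X_{t+1} | ...] = (0.225) * (8)
                   = 1.8000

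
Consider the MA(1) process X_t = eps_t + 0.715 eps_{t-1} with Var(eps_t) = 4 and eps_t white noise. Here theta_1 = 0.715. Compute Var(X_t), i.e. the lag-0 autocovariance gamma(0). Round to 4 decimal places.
\gamma(0) = 6.0449

For an MA(q) process X_t = eps_t + sum_i theta_i eps_{t-i} with
Var(eps_t) = sigma^2, the variance is
  gamma(0) = sigma^2 * (1 + sum_i theta_i^2).
  sum_i theta_i^2 = (0.715)^2 = 0.511225.
  gamma(0) = 4 * (1 + 0.511225) = 4 * 1.511225 = 6.0449.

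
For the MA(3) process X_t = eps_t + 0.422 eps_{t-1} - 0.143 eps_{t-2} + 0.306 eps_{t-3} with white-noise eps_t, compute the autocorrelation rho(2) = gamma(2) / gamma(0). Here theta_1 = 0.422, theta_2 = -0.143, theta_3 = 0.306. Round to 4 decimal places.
\rho(2) = -0.0107

For an MA(q) process with theta_0 = 1, the autocovariance is
  gamma(k) = sigma^2 * sum_{i=0..q-k} theta_i * theta_{i+k},
and rho(k) = gamma(k) / gamma(0). Sigma^2 cancels.
  numerator   = (1)*(-0.143) + (0.422)*(0.306) = -0.013868.
  denominator = (1)^2 + (0.422)^2 + (-0.143)^2 + (0.306)^2 = 1.292169.
  rho(2) = -0.013868 / 1.292169 = -0.0107.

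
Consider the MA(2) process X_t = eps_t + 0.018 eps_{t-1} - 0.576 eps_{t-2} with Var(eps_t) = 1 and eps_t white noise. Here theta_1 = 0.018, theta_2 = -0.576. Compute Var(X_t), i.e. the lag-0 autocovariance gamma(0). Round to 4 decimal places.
\gamma(0) = 1.3321

For an MA(q) process X_t = eps_t + sum_i theta_i eps_{t-i} with
Var(eps_t) = sigma^2, the variance is
  gamma(0) = sigma^2 * (1 + sum_i theta_i^2).
  sum_i theta_i^2 = (0.018)^2 + (-0.576)^2 = 0.000324 + 0.331776 = 0.3321.
  gamma(0) = 1 * (1 + 0.3321) = 1 * 1.3321 = 1.3321.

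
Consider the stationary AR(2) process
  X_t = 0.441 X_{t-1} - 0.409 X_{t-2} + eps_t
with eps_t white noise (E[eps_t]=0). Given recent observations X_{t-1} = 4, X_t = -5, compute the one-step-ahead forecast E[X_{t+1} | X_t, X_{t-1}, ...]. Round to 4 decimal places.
E[X_{t+1} \mid \mathcal F_t] = -3.8410

For an AR(p) model X_t = c + sum_i phi_i X_{t-i} + eps_t, the
one-step-ahead conditional mean is
  E[X_{t+1} | X_t, ...] = c + sum_i phi_i X_{t+1-i}.
Substitute known values:
  E[X_{t+1} | ...] = (0.441) * (-5) + (-0.409) * (4)
                   = -3.8410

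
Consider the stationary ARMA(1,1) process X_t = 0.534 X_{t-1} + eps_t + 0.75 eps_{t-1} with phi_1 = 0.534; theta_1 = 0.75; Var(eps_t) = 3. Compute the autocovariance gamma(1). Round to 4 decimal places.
\gamma(1) = 7.5467

Multiply the model equation by X_{t-k} and take expectations. With theta_0 = psi_0 = 1 and psi_j the MA(infinity) weights, this gives
  gamma(k) - sum_i phi_i gamma(k-i) = c_k,
  c_k = sigma^2 * sum_{j=k..q} theta_j psi_{j-k}   (c_k = 0 for k > q),
using gamma(-m) = gamma(m).
psi-weights needed (psi_j = theta_j + sum_i phi_i psi_{j-i}):
  psi_1 = theta_1 + phi_1 = 0.75 + (0.534) = 1.284
Right-hand sides:
  c_0 = sigma^2 (1 + theta_1 psi_1) = 3 * (1 + (0.75)(1.284)) = 3 * 1.963 = 5.889
  c_1 = sigma^2 theta_1 = 3 * (0.75) = 2.25
  c_2 = 0
Equations for k = 0 and k = 1 (AR order 1):
  gamma(0) = phi_1 gamma(1) + c_0
  gamma(1) = phi_1 gamma(0) + c_1
Substituting the second into the first: gamma(0) (1 - phi_1^2) = c_0 + phi_1 c_1, so
  gamma(0) = (c_0 + phi_1 c_1) / (1 - phi_1^2) = (5.889 + (0.534)(2.25)) / (1 - (0.534)^2) = 7.0905 / 0.714844 = 9.918947.
  gamma(1) = phi_1 gamma(0) + c_1 = (0.534)(9.918947) + (2.25) = 7.546718.
Therefore gamma(1) = 7.5467 (to 4 decimal places).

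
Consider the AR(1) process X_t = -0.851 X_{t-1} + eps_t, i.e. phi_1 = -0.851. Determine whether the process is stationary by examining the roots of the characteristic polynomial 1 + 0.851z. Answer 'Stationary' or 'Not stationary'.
\text{Stationary}

The AR(p) characteristic polynomial is P(z) = 1 + 0.851z.
Stationarity requires all roots to lie outside the unit circle, i.e. |z| > 1 for every root.
This is linear in z: 1 + (0.851) z = 0  =>  z = -1/(0.851) = -1.175088,  |z| = 1.175088.
Moduli of all roots: 1.1751.
All moduli strictly greater than 1? Yes.
Verdict: Stationary.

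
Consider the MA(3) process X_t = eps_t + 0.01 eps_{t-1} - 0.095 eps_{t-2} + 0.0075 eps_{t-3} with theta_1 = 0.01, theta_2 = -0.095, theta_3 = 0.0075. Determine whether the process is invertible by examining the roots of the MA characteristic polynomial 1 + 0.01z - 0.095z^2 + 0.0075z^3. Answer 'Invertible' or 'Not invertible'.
\text{Invertible}

The MA(q) characteristic polynomial is P(z) = 1 + 0.01z - 0.095z^2 + 0.0075z^3.
Invertibility requires all roots to lie outside the unit circle, i.e. |z| > 1 for every root.
Degree 3: look for a simple real root z0 first, then factor out (1 - z/z0) and solve the remaining quadratic.
Testing z0 = 4: P(4) = 1 + (0.01)(4) + (-0.095)(4)^2 + (0.0075)(4)^3
  = 1 + (0.04) + (-1.52) + (0.48) = 0.  So z_0 = 4 is a root, |z_0| = 4.
Divide out the factor (1 - 0.25 z) = (1 - z/z0) (since 1/z0 = 0.25):
  P(z) = (1 - 0.25 z)(1 + (0.26) z + (-0.03) z^2)
  [check: z-coef 0.26 - (0.25) = 0.01; z^2-coef -0.03 - (0.25)(0.26) = -0.095; z^3-coef -(0.25)(-0.03) = 0.0075.]
Remaining roots from the quadratic factor 1 + (0.26) z + (-0.03) z^2:
  Set 1 + (0.26) z + (-0.03) z^2 = 0, i.e. a z^2 + b z + c = 0 with a = -0.03, b = 0.26, c = 1.
  Discriminant D = b^2 - 4ac = (0.26)^2 - 4*(-0.03)*1 = 0.0676 - (-0.12) = 0.1876.
  D >= 0, so the roots are real: z = (-b +/- sqrt(D)) / (2a) = (-0.26 +/- 0.433128) / (-0.06).
    z_1 = (-0.26 + 0.433128) / (-0.06) = -2.8855,   |z_1| = 2.8855.
    z_2 = (-0.26 - 0.433128) / (-0.06) = 11.5521,   |z_2| = 11.5521.
Moduli of all roots: 4.0000, 2.8855, 11.5521.
All moduli strictly greater than 1? Yes.
Verdict: Invertible.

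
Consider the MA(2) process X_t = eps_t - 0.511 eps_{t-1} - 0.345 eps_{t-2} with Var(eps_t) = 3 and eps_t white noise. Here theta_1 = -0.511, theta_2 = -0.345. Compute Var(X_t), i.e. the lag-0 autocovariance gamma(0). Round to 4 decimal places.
\gamma(0) = 4.1404

For an MA(q) process X_t = eps_t + sum_i theta_i eps_{t-i} with
Var(eps_t) = sigma^2, the variance is
  gamma(0) = sigma^2 * (1 + sum_i theta_i^2).
  sum_i theta_i^2 = (-0.511)^2 + (-0.345)^2 = 0.261121 + 0.119025 = 0.380146.
  gamma(0) = 3 * (1 + 0.380146) = 3 * 1.380146 = 4.140438, which rounds to 4.1404.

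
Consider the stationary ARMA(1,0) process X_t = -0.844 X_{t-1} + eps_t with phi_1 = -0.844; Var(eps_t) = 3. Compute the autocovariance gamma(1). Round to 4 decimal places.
\gamma(1) = -8.8019

Multiply the model equation by X_{t-k} and take expectations. With theta_0 = psi_0 = 1 and psi_j the MA(infinity) weights, this gives
  gamma(k) - sum_i phi_i gamma(k-i) = c_k,
  c_k = sigma^2 * sum_{j=k..q} theta_j psi_{j-k}   (c_k = 0 for k > q),
using gamma(-m) = gamma(m).
Pure AR (q = 0): c_0 = sigma^2 = 3, c_k = 0 for k >= 1.
Equations for k = 0 and k = 1 (AR order 1):
  gamma(0) = phi_1 gamma(1) + c_0
  gamma(1) = phi_1 gamma(0) + c_1
Substituting the second into the first: gamma(0) (1 - phi_1^2) = c_0 + phi_1 c_1, so
  gamma(0) = c_0 / (1 - phi_1^2) = 3 / (1 - (-0.844)^2) = 3 / 0.287664 = 10.428834.
  gamma(1) = phi_1 gamma(0) = (-0.844)(10.428834) = -8.801936.
Therefore gamma(1) = -8.8019 (to 4 decimal places).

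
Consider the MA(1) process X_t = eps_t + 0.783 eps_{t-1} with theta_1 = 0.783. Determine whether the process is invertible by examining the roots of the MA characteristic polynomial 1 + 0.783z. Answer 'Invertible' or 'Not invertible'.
\text{Invertible}

The MA(q) characteristic polynomial is P(z) = 1 + 0.783z.
Invertibility requires all roots to lie outside the unit circle, i.e. |z| > 1 for every root.
This is linear in z: 1 + (0.783) z = 0  =>  z = -1/(0.783) = -1.277139,  |z| = 1.277139.
Moduli of all roots: 1.2771.
All moduli strictly greater than 1? Yes.
Verdict: Invertible.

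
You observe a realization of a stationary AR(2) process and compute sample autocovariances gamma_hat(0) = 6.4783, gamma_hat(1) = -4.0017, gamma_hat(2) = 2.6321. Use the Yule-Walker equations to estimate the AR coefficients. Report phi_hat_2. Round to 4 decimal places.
\hat\phi_{2} = 0.0400

The Yule-Walker equations for an AR(p) process read, in matrix form,
  Gamma_p phi = r_p,   with   (Gamma_p)_{ij} = gamma(|i - j|),
                       (r_p)_i = gamma(i),   i,j = 1..p.
Substitute the sample gammas (Toeplitz matrix and right-hand side of size 2):
  Gamma_p = [[6.4783, -4.0017], [-4.0017, 6.4783]]
  r_p     = [-4.0017, 2.6321]
Written out:
  6.4783 phi_1 - 4.0017 phi_2 = -4.0017
  -4.0017 phi_1 + 6.4783 phi_2 = 2.6321
Solve by Cramer's rule:
  det = gamma(0)^2 - gamma(1)^2 = (6.4783)^2 - (-4.0017)^2 = 41.96837089 - 16.01360289 = 25.954768
  phi_hat_1 = [gamma(1) gamma(0) - gamma(1) gamma(2)] / det = [(-4.0017)(6.4783) - (-4.0017)(2.6321)] / 25.954768 = -15.39133854 / 25.954768 = -0.593
  phi_hat_2 = [gamma(0) gamma(2) - gamma(1)^2] / det = [(6.4783)(2.6321) - (-4.0017)^2] / 25.954768 = 1.03793054 / 25.954768 = 0.04
So phi_hat = [-0.5930, 0.0400].
Therefore phi_hat_2 = 0.0400.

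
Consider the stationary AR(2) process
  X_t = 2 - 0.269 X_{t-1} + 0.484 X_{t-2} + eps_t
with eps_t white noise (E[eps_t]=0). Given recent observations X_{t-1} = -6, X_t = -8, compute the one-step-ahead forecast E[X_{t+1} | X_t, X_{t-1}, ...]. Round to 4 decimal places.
E[X_{t+1} \mid \mathcal F_t] = 1.2480

For an AR(p) model X_t = c + sum_i phi_i X_{t-i} + eps_t, the
one-step-ahead conditional mean is
  E[X_{t+1} | X_t, ...] = c + sum_i phi_i X_{t+1-i}.
Substitute known values:
  E[X_{t+1} | ...] = 2 + (-0.269) * (-8) + (0.484) * (-6)
                   = 1.2480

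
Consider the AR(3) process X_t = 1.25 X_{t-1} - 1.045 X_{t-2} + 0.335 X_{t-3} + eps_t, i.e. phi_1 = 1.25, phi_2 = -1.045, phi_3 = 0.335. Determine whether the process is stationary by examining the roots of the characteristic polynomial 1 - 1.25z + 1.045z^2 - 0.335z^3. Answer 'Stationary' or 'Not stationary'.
\text{Stationary}

The AR(p) characteristic polynomial is P(z) = 1 - 1.25z + 1.045z^2 - 0.335z^3.
Stationarity requires all roots to lie outside the unit circle, i.e. |z| > 1 for every root.
Degree 3: look for a simple real root z0 first, then factor out (1 - z/z0) and solve the remaining quadratic.
Testing z0 = 2: P(2) = 1 + (-1.25)(2) + (1.045)(2)^2 + (-0.335)(2)^3
  = 1 + (-2.5) + (4.18) + (-2.68) = 0.  So z_0 = 2 is a root, |z_0| = 2.
Divide out the factor (1 - 0.5 z) = (1 - z/z0) (since 1/z0 = 0.5):
  P(z) = (1 - 0.5 z)(1 + (-0.75) z + (0.67) z^2)
  [check: z-coef -0.75 - (0.5) = -1.25; z^2-coef 0.67 - (0.5)(-0.75) = 1.045; z^3-coef -(0.5)(0.67) = -0.335.]
Remaining roots from the quadratic factor 1 + (-0.75) z + (0.67) z^2:
  Set 1 + (-0.75) z + (0.67) z^2 = 0, i.e. a z^2 + b z + c = 0 with a = 0.67, b = -0.75, c = 1.
  Discriminant D = b^2 - 4ac = (-0.75)^2 - 4*(0.67)*1 = 0.5625 - (2.68) = -2.1175.
  D < 0, so the roots are the complex-conjugate pair z = (-b +/- i sqrt(-D)) / (2a) = 0.5597 +/- 1.0859i.
  For a conjugate pair |z|^2 = z * conj(z) = (product of roots) = c/a = 1/(0.67) = 1.492537, so |z| = sqrt(1.492537) = 1.2217 for both roots.
Moduli of all roots: 2.0000, 1.2217, 1.2217.
All moduli strictly greater than 1? Yes.
Verdict: Stationary.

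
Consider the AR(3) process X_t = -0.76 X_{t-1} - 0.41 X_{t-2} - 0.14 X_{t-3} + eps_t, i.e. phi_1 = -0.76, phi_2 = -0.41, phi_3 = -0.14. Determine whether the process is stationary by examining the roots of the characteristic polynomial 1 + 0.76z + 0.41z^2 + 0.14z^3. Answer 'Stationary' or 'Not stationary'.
\text{Stationary}

The AR(p) characteristic polynomial is P(z) = 1 + 0.76z + 0.41z^2 + 0.14z^3.
Stationarity requires all roots to lie outside the unit circle, i.e. |z| > 1 for every root.
Degree 3: look for a simple real root z0 first, then factor out (1 - z/z0) and solve the remaining quadratic.
Testing z0 = -2: P(-2) = 1 + (0.76)(-2) + (0.41)(-2)^2 + (0.14)(-2)^3
  = 1 + (-1.52) + (1.64) + (-1.12) = 0.  So z_0 = -2 is a root, |z_0| = 2.
Divide out the factor (1 + 0.5 z) = (1 - z/z0) (since 1/z0 = -0.5):
  P(z) = (1 + 0.5 z)(1 + (0.26) z + (0.28) z^2)
  [check: z-coef 0.26 - (-0.5) = 0.76; z^2-coef 0.28 - (-0.5)(0.26) = 0.41; z^3-coef -(-0.5)(0.28) = 0.14.]
Remaining roots from the quadratic factor 1 + (0.26) z + (0.28) z^2:
  Set 1 + (0.26) z + (0.28) z^2 = 0, i.e. a z^2 + b z + c = 0 with a = 0.28, b = 0.26, c = 1.
  Discriminant D = b^2 - 4ac = (0.26)^2 - 4*(0.28)*1 = 0.0676 - (1.12) = -1.0524.
  D < 0, so the roots are the complex-conjugate pair z = (-b +/- i sqrt(-D)) / (2a) = -0.4643 +/- 1.8319i.
  For a conjugate pair |z|^2 = z * conj(z) = (product of roots) = c/a = 1/(0.28) = 3.571429, so |z| = sqrt(3.571429) = 1.8898 for both roots.
Moduli of all roots: 2.0000, 1.8898, 1.8898.
All moduli strictly greater than 1? Yes.
Verdict: Stationary.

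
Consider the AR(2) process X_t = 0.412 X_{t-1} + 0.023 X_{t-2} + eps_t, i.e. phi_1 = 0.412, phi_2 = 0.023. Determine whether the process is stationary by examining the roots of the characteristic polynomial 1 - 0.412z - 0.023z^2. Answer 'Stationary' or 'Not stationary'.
\text{Stationary}

The AR(p) characteristic polynomial is P(z) = 1 - 0.412z - 0.023z^2.
Stationarity requires all roots to lie outside the unit circle, i.e. |z| > 1 for every root.
Set 1 + (-0.412) z + (-0.023) z^2 = 0, i.e. a z^2 + b z + c = 0 with a = -0.023, b = -0.412, c = 1.
Discriminant D = b^2 - 4ac = (-0.412)^2 - 4*(-0.023)*1 = 0.169744 - (-0.092) = 0.261744.
D >= 0, so the roots are real: z = (-b +/- sqrt(D)) / (2a) = (0.412 +/- 0.511609) / (-0.046).
  z_1 = (0.412 + 0.511609) / (-0.046) = -20.0785,   |z_1| = 20.0785.
  z_2 = (0.412 - 0.511609) / (-0.046) = 2.1654,   |z_2| = 2.1654.
Moduli of all roots: 20.0785, 2.1654.
All moduli strictly greater than 1? Yes.
Verdict: Stationary.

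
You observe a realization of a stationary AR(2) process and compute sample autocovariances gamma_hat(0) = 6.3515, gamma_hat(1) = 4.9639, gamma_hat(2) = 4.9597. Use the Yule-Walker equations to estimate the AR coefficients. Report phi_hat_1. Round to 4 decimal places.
\hat\phi_{1} = 0.4400

The Yule-Walker equations for an AR(p) process read, in matrix form,
  Gamma_p phi = r_p,   with   (Gamma_p)_{ij} = gamma(|i - j|),
                       (r_p)_i = gamma(i),   i,j = 1..p.
Substitute the sample gammas (Toeplitz matrix and right-hand side of size 2):
  Gamma_p = [[6.3515, 4.9639], [4.9639, 6.3515]]
  r_p     = [4.9639, 4.9597]
Written out:
  6.3515 phi_1 + 4.9639 phi_2 = 4.9639
  4.9639 phi_1 + 6.3515 phi_2 = 4.9597
Solve by Cramer's rule:
  det = gamma(0)^2 - gamma(1)^2 = (6.3515)^2 - (4.9639)^2 = 40.34155225 - 24.64030321 = 15.70124904
  phi_hat_1 = [gamma(1) gamma(0) - gamma(1) gamma(2)] / det = [(4.9639)(6.3515) - (4.9639)(4.9597)] / 15.70124904 = 6.90875602 / 15.70124904 = 0.44
  phi_hat_2 = [gamma(0) gamma(2) - gamma(1)^2] / det = [(6.3515)(4.9597) - (4.9639)^2] / 15.70124904 = 6.86123134 / 15.70124904 = 0.437
So phi_hat = [0.4400, 0.4370].
Therefore phi_hat_1 = 0.4400.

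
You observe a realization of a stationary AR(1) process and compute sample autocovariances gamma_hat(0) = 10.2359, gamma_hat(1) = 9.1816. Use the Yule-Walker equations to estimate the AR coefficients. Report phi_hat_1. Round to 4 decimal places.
\hat\phi_{1} = 0.8970

The Yule-Walker equations for an AR(p) process read, in matrix form,
  Gamma_p phi = r_p,   with   (Gamma_p)_{ij} = gamma(|i - j|),
                       (r_p)_i = gamma(i),   i,j = 1..p.
Substitute the sample gammas (Toeplitz matrix and right-hand side of size 1):
  Gamma_p = [[10.2359]]
  r_p     = [9.1816]
With p = 1 this is the single equation gamma(0) phi_1 = gamma(1):
  phi_hat_1 = gamma(1) / gamma(0) = 9.1816 / 10.2359 = 0.8970.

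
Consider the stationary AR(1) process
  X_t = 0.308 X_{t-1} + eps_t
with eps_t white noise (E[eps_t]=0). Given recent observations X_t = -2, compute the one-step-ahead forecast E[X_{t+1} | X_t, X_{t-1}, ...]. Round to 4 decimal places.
E[X_{t+1} \mid \mathcal F_t] = -0.6160

For an AR(p) model X_t = c + sum_i phi_i X_{t-i} + eps_t, the
one-step-ahead conditional mean is
  E[X_{t+1} | X_t, ...] = c + sum_i phi_i X_{t+1-i}.
Substitute known values:
  E[X_{t+1} | ...] = (0.308) * (-2)
                   = -0.6160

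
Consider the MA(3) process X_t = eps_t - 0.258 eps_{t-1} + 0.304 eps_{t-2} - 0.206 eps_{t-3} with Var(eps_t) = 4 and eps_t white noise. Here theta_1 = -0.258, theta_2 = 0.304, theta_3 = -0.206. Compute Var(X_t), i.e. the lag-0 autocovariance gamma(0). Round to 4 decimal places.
\gamma(0) = 4.8057

For an MA(q) process X_t = eps_t + sum_i theta_i eps_{t-i} with
Var(eps_t) = sigma^2, the variance is
  gamma(0) = sigma^2 * (1 + sum_i theta_i^2).
  sum_i theta_i^2 = (-0.258)^2 + (0.304)^2 + (-0.206)^2 = 0.066564 + 0.092416 + 0.042436 = 0.201416.
  gamma(0) = 4 * (1 + 0.201416) = 4 * 1.201416 = 4.805664, which rounds to 4.8057.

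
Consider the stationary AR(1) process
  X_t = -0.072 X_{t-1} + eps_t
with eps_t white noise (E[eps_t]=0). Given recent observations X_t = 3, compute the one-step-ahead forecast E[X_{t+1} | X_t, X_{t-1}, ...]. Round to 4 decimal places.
E[X_{t+1} \mid \mathcal F_t] = -0.2160

For an AR(p) model X_t = c + sum_i phi_i X_{t-i} + eps_t, the
one-step-ahead conditional mean is
  E[X_{t+1} | X_t, ...] = c + sum_i phi_i X_{t+1-i}.
Substitute known values:
  E[X_{t+1} | ...] = (-0.072) * (3)
                   = -0.2160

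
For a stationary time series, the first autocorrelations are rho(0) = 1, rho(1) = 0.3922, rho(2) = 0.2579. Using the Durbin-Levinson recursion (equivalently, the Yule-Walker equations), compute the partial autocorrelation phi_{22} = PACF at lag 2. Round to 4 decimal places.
\phi_{22} = 0.1230

The PACF at lag k is phi_{kk}, the last component of the solution
to the Yule-Walker system G_k phi = r_k where
  (G_k)_{ij} = rho(|i - j|), (r_k)_i = rho(i), i,j = 1..k.
Equivalently, Durbin-Levinson gives phi_{kk} iteratively:
  phi_{11} = rho(1)
  phi_{kk} = [rho(k) - sum_{j=1..k-1} phi_{k-1,j} rho(k-j)]
            / [1 - sum_{j=1..k-1} phi_{k-1,j} rho(j)],
  phi_{k,j} = phi_{k-1,j} - phi_{kk} phi_{k-1,k-j},  j = 1..k-1.
Step k = 1:
  phi_11 = rho(1) = 0.3922.
Step k = 2:
  phi_22 = [rho(2) - phi_11 rho(1)] / [1 - phi_11 rho(1)] = [0.2579 - (0.3922)(0.3922)] / [1 - (0.3922)(0.3922)]
         = 0.10407916 / 0.84617916 = 0.123.
Therefore phi_{22} = 0.1230.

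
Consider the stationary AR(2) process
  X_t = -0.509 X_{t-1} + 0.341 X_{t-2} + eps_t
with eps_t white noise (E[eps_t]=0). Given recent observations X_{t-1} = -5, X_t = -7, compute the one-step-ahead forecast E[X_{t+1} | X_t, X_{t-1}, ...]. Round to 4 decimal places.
E[X_{t+1} \mid \mathcal F_t] = 1.8580

For an AR(p) model X_t = c + sum_i phi_i X_{t-i} + eps_t, the
one-step-ahead conditional mean is
  E[X_{t+1} | X_t, ...] = c + sum_i phi_i X_{t+1-i}.
Substitute known values:
  E[X_{t+1} | ...] = (-0.509) * (-7) + (0.341) * (-5)
                   = 1.8580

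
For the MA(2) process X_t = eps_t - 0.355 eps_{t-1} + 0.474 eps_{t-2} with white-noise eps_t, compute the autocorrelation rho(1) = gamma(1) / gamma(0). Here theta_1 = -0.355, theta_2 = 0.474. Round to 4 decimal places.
\rho(1) = -0.3874

For an MA(q) process with theta_0 = 1, the autocovariance is
  gamma(k) = sigma^2 * sum_{i=0..q-k} theta_i * theta_{i+k},
and rho(k) = gamma(k) / gamma(0). Sigma^2 cancels.
  numerator   = (1)*(-0.355) + (-0.355)*(0.474) = -0.52327.
  denominator = (1)^2 + (-0.355)^2 + (0.474)^2 = 1.350701.
  rho(1) = -0.52327 / 1.350701 = -0.3874.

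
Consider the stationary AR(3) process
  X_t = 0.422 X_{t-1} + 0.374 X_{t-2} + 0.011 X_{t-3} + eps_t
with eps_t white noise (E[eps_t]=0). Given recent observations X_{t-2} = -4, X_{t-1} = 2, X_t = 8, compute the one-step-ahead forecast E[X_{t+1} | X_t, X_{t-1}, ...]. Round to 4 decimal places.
E[X_{t+1} \mid \mathcal F_t] = 4.0800

For an AR(p) model X_t = c + sum_i phi_i X_{t-i} + eps_t, the
one-step-ahead conditional mean is
  E[X_{t+1} | X_t, ...] = c + sum_i phi_i X_{t+1-i}.
Substitute known values:
  E[X_{t+1} | ...] = (0.422) * (8) + (0.374) * (2) + (0.011) * (-4)
                   = 4.0800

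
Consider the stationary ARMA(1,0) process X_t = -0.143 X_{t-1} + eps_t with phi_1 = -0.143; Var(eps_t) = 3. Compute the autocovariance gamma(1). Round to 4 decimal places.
\gamma(1) = -0.4380

Multiply the model equation by X_{t-k} and take expectations. With theta_0 = psi_0 = 1 and psi_j the MA(infinity) weights, this gives
  gamma(k) - sum_i phi_i gamma(k-i) = c_k,
  c_k = sigma^2 * sum_{j=k..q} theta_j psi_{j-k}   (c_k = 0 for k > q),
using gamma(-m) = gamma(m).
Pure AR (q = 0): c_0 = sigma^2 = 3, c_k = 0 for k >= 1.
Equations for k = 0 and k = 1 (AR order 1):
  gamma(0) = phi_1 gamma(1) + c_0
  gamma(1) = phi_1 gamma(0) + c_1
Substituting the second into the first: gamma(0) (1 - phi_1^2) = c_0 + phi_1 c_1, so
  gamma(0) = c_0 / (1 - phi_1^2) = 3 / (1 - (-0.143)^2) = 3 / 0.979551 = 3.062628.
  gamma(1) = phi_1 gamma(0) = (-0.143)(3.062628) = -0.437956.
Therefore gamma(1) = -0.4380 (to 4 decimal places).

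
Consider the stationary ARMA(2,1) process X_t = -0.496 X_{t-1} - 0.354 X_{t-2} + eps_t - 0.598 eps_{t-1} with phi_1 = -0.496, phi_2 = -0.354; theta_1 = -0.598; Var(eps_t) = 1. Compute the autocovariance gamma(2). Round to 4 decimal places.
\gamma(2) = -0.1895

Multiply the model equation by X_{t-k} and take expectations. With theta_0 = psi_0 = 1 and psi_j the MA(infinity) weights, this gives
  gamma(k) - sum_i phi_i gamma(k-i) = c_k,
  c_k = sigma^2 * sum_{j=k..q} theta_j psi_{j-k}   (c_k = 0 for k > q),
using gamma(-m) = gamma(m).
psi-weights needed (psi_j = theta_j + sum_i phi_i psi_{j-i}):
  psi_1 = theta_1 + phi_1 = -0.598 + (-0.496) = -1.094
Right-hand sides:
  c_0 = sigma^2 (1 + theta_1 psi_1) = 1 * (1 + (-0.598)(-1.094)) = 1 * 1.654212 = 1.654212
  c_1 = sigma^2 theta_1 = 1 * (-0.598) = -0.598
  c_2 = 0
Equations for k = 0, 1, 2 (AR order 2, c_2 = 0):
  (E0) gamma(0) = phi_1 gamma(1) + phi_2 gamma(2) + c_0
  (E1) gamma(1) = phi_1 gamma(0) + phi_2 gamma(1) + c_1
  (E2) gamma(2) = phi_1 gamma(1) + phi_2 gamma(0)
From (E1): gamma(1) = A gamma(0) + B with
  A = phi_1 / (1 - phi_2) = -0.496 / 1.354 = -0.366322,   B = c_1 / (1 - phi_2) = -0.598 / 1.354 = -0.441654.
Insert (E2) into (E0): gamma(0) (1 - phi_2^2) = phi_1 (1 + phi_2) gamma(1) + c_0.
  phi_1 (1 + phi_2) = (-0.496)(0.646) = -0.320416,   1 - phi_2^2 = 0.874684.
Replace gamma(1) by A gamma(0) + B and collect gamma(0):
  gamma(0) [0.874684 - (-0.320416)(-0.366322)] = (-0.320416)(-0.441654) + 1.654212
  gamma(0) * 0.757309 = 1.795725
  gamma(0) = 1.795725 / 0.757309 = 2.371193.
  gamma(1) = A gamma(0) + B = (-0.366322)(2.371193) + (-0.441654) = -1.310275.
  gamma(2) = phi_1 gamma(1) + phi_2 gamma(0) = (-0.496)(-1.310275) + (-0.354)(2.371193) = -0.189506.
Therefore gamma(2) = -0.1895 (to 4 decimal places).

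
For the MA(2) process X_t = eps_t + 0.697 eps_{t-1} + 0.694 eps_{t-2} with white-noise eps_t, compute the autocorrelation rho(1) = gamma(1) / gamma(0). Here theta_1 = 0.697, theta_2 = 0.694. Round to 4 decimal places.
\rho(1) = 0.6001

For an MA(q) process with theta_0 = 1, the autocovariance is
  gamma(k) = sigma^2 * sum_{i=0..q-k} theta_i * theta_{i+k},
and rho(k) = gamma(k) / gamma(0). Sigma^2 cancels.
  numerator   = (1)*(0.697) + (0.697)*(0.694) = 1.180718.
  denominator = (1)^2 + (0.697)^2 + (0.694)^2 = 1.967445.
  rho(1) = 1.180718 / 1.967445 = 0.6001.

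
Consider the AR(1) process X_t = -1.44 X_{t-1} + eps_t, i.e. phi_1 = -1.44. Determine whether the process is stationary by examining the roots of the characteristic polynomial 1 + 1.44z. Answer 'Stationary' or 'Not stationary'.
\text{Not stationary}

The AR(p) characteristic polynomial is P(z) = 1 + 1.44z.
Stationarity requires all roots to lie outside the unit circle, i.e. |z| > 1 for every root.
This is linear in z: 1 + (1.44) z = 0  =>  z = -1/(1.44) = -0.694444,  |z| = 0.694444.
Moduli of all roots: 0.6944.
All moduli strictly greater than 1? No.
Verdict: Not stationary.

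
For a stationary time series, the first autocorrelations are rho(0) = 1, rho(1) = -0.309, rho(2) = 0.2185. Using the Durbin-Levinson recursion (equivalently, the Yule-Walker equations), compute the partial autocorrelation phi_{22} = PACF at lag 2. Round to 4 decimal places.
\phi_{22} = 0.1360

The PACF at lag k is phi_{kk}, the last component of the solution
to the Yule-Walker system G_k phi = r_k where
  (G_k)_{ij} = rho(|i - j|), (r_k)_i = rho(i), i,j = 1..k.
Equivalently, Durbin-Levinson gives phi_{kk} iteratively:
  phi_{11} = rho(1)
  phi_{kk} = [rho(k) - sum_{j=1..k-1} phi_{k-1,j} rho(k-j)]
            / [1 - sum_{j=1..k-1} phi_{k-1,j} rho(j)],
  phi_{k,j} = phi_{k-1,j} - phi_{kk} phi_{k-1,k-j},  j = 1..k-1.
Step k = 1:
  phi_11 = rho(1) = -0.309.
Step k = 2:
  phi_22 = [rho(2) - phi_11 rho(1)] / [1 - phi_11 rho(1)] = [0.2185 - (-0.309)(-0.309)] / [1 - (-0.309)(-0.309)]
         = 0.123019 / 0.904519 = 0.136.
Therefore phi_{22} = 0.1360.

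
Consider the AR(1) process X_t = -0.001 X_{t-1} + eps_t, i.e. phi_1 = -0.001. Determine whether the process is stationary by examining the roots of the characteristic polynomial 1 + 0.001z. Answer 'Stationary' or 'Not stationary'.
\text{Stationary}

The AR(p) characteristic polynomial is P(z) = 1 + 0.001z.
Stationarity requires all roots to lie outside the unit circle, i.e. |z| > 1 for every root.
This is linear in z: 1 + (0.001) z = 0  =>  z = -1/(0.001) = -1000,  |z| = 1000.
Moduli of all roots: 1000.0000.
All moduli strictly greater than 1? Yes.
Verdict: Stationary.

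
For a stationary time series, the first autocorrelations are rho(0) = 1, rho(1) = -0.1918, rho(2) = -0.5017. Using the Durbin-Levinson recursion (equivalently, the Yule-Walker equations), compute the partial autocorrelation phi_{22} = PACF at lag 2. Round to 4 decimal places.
\phi_{22} = -0.5591

The PACF at lag k is phi_{kk}, the last component of the solution
to the Yule-Walker system G_k phi = r_k where
  (G_k)_{ij} = rho(|i - j|), (r_k)_i = rho(i), i,j = 1..k.
Equivalently, Durbin-Levinson gives phi_{kk} iteratively:
  phi_{11} = rho(1)
  phi_{kk} = [rho(k) - sum_{j=1..k-1} phi_{k-1,j} rho(k-j)]
            / [1 - sum_{j=1..k-1} phi_{k-1,j} rho(j)],
  phi_{k,j} = phi_{k-1,j} - phi_{kk} phi_{k-1,k-j},  j = 1..k-1.
Step k = 1:
  phi_11 = rho(1) = -0.1918.
Step k = 2:
  phi_22 = [rho(2) - phi_11 rho(1)] / [1 - phi_11 rho(1)] = [-0.5017 - (-0.1918)(-0.1918)] / [1 - (-0.1918)(-0.1918)]
         = -0.53848724 / 0.96321276 = -0.5591.
Therefore phi_{22} = -0.5591.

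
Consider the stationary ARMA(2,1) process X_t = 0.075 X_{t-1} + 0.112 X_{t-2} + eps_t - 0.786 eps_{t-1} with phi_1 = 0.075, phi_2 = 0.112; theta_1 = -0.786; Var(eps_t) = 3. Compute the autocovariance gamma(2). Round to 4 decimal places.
\gamma(2) = 0.3386

Multiply the model equation by X_{t-k} and take expectations. With theta_0 = psi_0 = 1 and psi_j the MA(infinity) weights, this gives
  gamma(k) - sum_i phi_i gamma(k-i) = c_k,
  c_k = sigma^2 * sum_{j=k..q} theta_j psi_{j-k}   (c_k = 0 for k > q),
using gamma(-m) = gamma(m).
psi-weights needed (psi_j = theta_j + sum_i phi_i psi_{j-i}):
  psi_1 = theta_1 + phi_1 = -0.786 + (0.075) = -0.711
Right-hand sides:
  c_0 = sigma^2 (1 + theta_1 psi_1) = 3 * (1 + (-0.786)(-0.711)) = 3 * 1.558846 = 4.676538
  c_1 = sigma^2 theta_1 = 3 * (-0.786) = -2.358
  c_2 = 0
Equations for k = 0, 1, 2 (AR order 2, c_2 = 0):
  (E0) gamma(0) = phi_1 gamma(1) + phi_2 gamma(2) + c_0
  (E1) gamma(1) = phi_1 gamma(0) + phi_2 gamma(1) + c_1
  (E2) gamma(2) = phi_1 gamma(1) + phi_2 gamma(0)
From (E1): gamma(1) = A gamma(0) + B with
  A = phi_1 / (1 - phi_2) = 0.075 / 0.888 = 0.084459,   B = c_1 / (1 - phi_2) = -2.358 / 0.888 = -2.655405.
Insert (E2) into (E0): gamma(0) (1 - phi_2^2) = phi_1 (1 + phi_2) gamma(1) + c_0.
  phi_1 (1 + phi_2) = (0.075)(1.112) = 0.0834,   1 - phi_2^2 = 0.987456.
Replace gamma(1) by A gamma(0) + B and collect gamma(0):
  gamma(0) [0.987456 - (0.0834)(0.084459)] = (0.0834)(-2.655405) + 4.676538
  gamma(0) * 0.980412 = 4.455077
  gamma(0) = 4.455077 / 0.980412 = 4.544086.
  gamma(1) = A gamma(0) + B = (0.084459)(4.544086) + (-2.655405) = -2.271614.
  gamma(2) = phi_1 gamma(1) + phi_2 gamma(0) = (0.075)(-2.271614) + (0.112)(4.544086) = 0.338567.
Therefore gamma(2) = 0.3386 (to 4 decimal places).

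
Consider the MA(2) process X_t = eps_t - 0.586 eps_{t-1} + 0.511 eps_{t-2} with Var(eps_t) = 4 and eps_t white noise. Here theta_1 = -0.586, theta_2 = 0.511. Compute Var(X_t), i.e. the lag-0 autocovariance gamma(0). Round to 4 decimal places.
\gamma(0) = 6.4181

For an MA(q) process X_t = eps_t + sum_i theta_i eps_{t-i} with
Var(eps_t) = sigma^2, the variance is
  gamma(0) = sigma^2 * (1 + sum_i theta_i^2).
  sum_i theta_i^2 = (-0.586)^2 + (0.511)^2 = 0.343396 + 0.261121 = 0.604517.
  gamma(0) = 4 * (1 + 0.604517) = 4 * 1.604517 = 6.418068, which rounds to 6.4181.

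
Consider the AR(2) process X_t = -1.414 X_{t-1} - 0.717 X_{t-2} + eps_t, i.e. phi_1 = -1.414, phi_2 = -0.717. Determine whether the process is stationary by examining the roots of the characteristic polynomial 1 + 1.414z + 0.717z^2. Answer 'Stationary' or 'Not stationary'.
\text{Stationary}

The AR(p) characteristic polynomial is P(z) = 1 + 1.414z + 0.717z^2.
Stationarity requires all roots to lie outside the unit circle, i.e. |z| > 1 for every root.
Set 1 + (1.414) z + (0.717) z^2 = 0, i.e. a z^2 + b z + c = 0 with a = 0.717, b = 1.414, c = 1.
Discriminant D = b^2 - 4ac = (1.414)^2 - 4*(0.717)*1 = 1.999396 - (2.868) = -0.868604.
D < 0, so the roots are the complex-conjugate pair z = (-b +/- i sqrt(-D)) / (2a) = -0.9861 +/- 0.6499i.
For a conjugate pair |z|^2 = z * conj(z) = (product of roots) = c/a = 1/(0.717) = 1.3947, so |z| = sqrt(1.3947) = 1.181 for both roots.
Moduli of all roots: 1.1810, 1.1810.
All moduli strictly greater than 1? Yes.
Verdict: Stationary.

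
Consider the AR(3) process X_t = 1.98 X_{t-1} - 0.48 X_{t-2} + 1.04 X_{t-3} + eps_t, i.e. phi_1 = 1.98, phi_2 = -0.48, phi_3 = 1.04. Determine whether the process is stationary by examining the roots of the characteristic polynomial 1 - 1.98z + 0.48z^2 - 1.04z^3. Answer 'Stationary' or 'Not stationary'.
\text{Not stationary}

The AR(p) characteristic polynomial is P(z) = 1 - 1.98z + 0.48z^2 - 1.04z^3.
Stationarity requires all roots to lie outside the unit circle, i.e. |z| > 1 for every root.
Degree 3: look for a simple real root z0 first, then factor out (1 - z/z0) and solve the remaining quadratic.
Testing z0 = 0.5: P(0.5) = 1 + (-1.98)(0.5) + (0.48)(0.5)^2 + (-1.04)(0.5)^3
  = 1 + (-0.99) + (0.12) + (-0.13) = 0.  So z_0 = 0.5 is a root, |z_0| = 0.5.
Divide out the factor (1 - 2 z) = (1 - z/z0) (since 1/z0 = 2):
  P(z) = (1 - 2 z)(1 + (0.02) z + (0.52) z^2)
  [check: z-coef 0.02 - (2) = -1.98; z^2-coef 0.52 - (2)(0.02) = 0.48; z^3-coef -(2)(0.52) = -1.04.]
Remaining roots from the quadratic factor 1 + (0.02) z + (0.52) z^2:
  Set 1 + (0.02) z + (0.52) z^2 = 0, i.e. a z^2 + b z + c = 0 with a = 0.52, b = 0.02, c = 1.
  Discriminant D = b^2 - 4ac = (0.02)^2 - 4*(0.52)*1 = 0.0004 - (2.08) = -2.0796.
  D < 0, so the roots are the complex-conjugate pair z = (-b +/- i sqrt(-D)) / (2a) = -0.0192 +/- 1.3866i.
  For a conjugate pair |z|^2 = z * conj(z) = (product of roots) = c/a = 1/(0.52) = 1.923077, so |z| = sqrt(1.923077) = 1.3868 for both roots.
Moduli of all roots: 0.5000, 1.3868, 1.3868.
All moduli strictly greater than 1? No.
Verdict: Not stationary.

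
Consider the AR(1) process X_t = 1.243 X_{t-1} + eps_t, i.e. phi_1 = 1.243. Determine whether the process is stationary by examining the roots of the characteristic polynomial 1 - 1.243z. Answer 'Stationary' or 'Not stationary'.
\text{Not stationary}

The AR(p) characteristic polynomial is P(z) = 1 - 1.243z.
Stationarity requires all roots to lie outside the unit circle, i.e. |z| > 1 for every root.
This is linear in z: 1 + (-1.243) z = 0  =>  z = -1/(-1.243) = 0.804505,  |z| = 0.804505.
Moduli of all roots: 0.8045.
All moduli strictly greater than 1? No.
Verdict: Not stationary.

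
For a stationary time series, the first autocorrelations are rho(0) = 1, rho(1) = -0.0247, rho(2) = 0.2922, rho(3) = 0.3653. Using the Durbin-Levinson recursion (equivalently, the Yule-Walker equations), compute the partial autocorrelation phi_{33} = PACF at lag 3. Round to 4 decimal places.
\phi_{33} = 0.4130

The PACF at lag k is phi_{kk}, the last component of the solution
to the Yule-Walker system G_k phi = r_k where
  (G_k)_{ij} = rho(|i - j|), (r_k)_i = rho(i), i,j = 1..k.
Equivalently, Durbin-Levinson gives phi_{kk} iteratively:
  phi_{11} = rho(1)
  phi_{kk} = [rho(k) - sum_{j=1..k-1} phi_{k-1,j} rho(k-j)]
            / [1 - sum_{j=1..k-1} phi_{k-1,j} rho(j)],
  phi_{k,j} = phi_{k-1,j} - phi_{kk} phi_{k-1,k-j},  j = 1..k-1.
Step k = 1:
  phi_11 = rho(1) = -0.0247.
Step k = 2:
  phi_22 = [rho(2) - phi_11 rho(1)] / [1 - phi_11 rho(1)] = [0.2922 - (-0.0247)(-0.0247)] / [1 - (-0.0247)(-0.0247)]
         = 0.29158991 / 0.99938991 = 0.291768.
  Update: phi_21 = phi_11 - phi_22 phi_11 = -0.0247 - (0.291768)(-0.0247) = -0.017493.
Step k = 3:
  phi_33 = [rho(3) - phi_21 rho(2) - phi_22 rho(1)] / [1 - phi_21 rho(1) - phi_22 rho(2)]
    numerator   = 0.3653 - (-0.017493)(0.2922) - (0.291768)(-0.0247) = 0.37761822
    denominator = 1 - (-0.017493)(-0.0247) - (0.291768)(0.2922) = 0.91431333
  phi_33 = 0.37761822 / 0.91431333 = 0.413.
Therefore phi_{33} = 0.4130.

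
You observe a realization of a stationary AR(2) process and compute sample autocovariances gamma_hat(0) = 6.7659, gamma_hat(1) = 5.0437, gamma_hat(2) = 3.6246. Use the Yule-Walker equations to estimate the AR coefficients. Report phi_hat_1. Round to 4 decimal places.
\hat\phi_{1} = 0.7790

The Yule-Walker equations for an AR(p) process read, in matrix form,
  Gamma_p phi = r_p,   with   (Gamma_p)_{ij} = gamma(|i - j|),
                       (r_p)_i = gamma(i),   i,j = 1..p.
Substitute the sample gammas (Toeplitz matrix and right-hand side of size 2):
  Gamma_p = [[6.7659, 5.0437], [5.0437, 6.7659]]
  r_p     = [5.0437, 3.6246]
Written out:
  6.7659 phi_1 + 5.0437 phi_2 = 5.0437
  5.0437 phi_1 + 6.7659 phi_2 = 3.6246
Solve by Cramer's rule:
  det = gamma(0)^2 - gamma(1)^2 = (6.7659)^2 - (5.0437)^2 = 45.77740281 - 25.43890969 = 20.33849312
  phi_hat_1 = [gamma(1) gamma(0) - gamma(1) gamma(2)] / det = [(5.0437)(6.7659) - (5.0437)(3.6246)] / 20.33849312 = 15.84377481 / 20.33849312 = 0.779
  phi_hat_2 = [gamma(0) gamma(2) - gamma(1)^2] / det = [(6.7659)(3.6246) - (5.0437)^2] / 20.33849312 = -0.91522855 / 20.33849312 = -0.045
So phi_hat = [0.7790, -0.0450].
Therefore phi_hat_1 = 0.7790.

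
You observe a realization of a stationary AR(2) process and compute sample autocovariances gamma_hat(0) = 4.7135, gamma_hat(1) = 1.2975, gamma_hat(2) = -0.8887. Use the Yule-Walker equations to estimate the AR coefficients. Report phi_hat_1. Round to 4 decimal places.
\hat\phi_{1} = 0.3540

The Yule-Walker equations for an AR(p) process read, in matrix form,
  Gamma_p phi = r_p,   with   (Gamma_p)_{ij} = gamma(|i - j|),
                       (r_p)_i = gamma(i),   i,j = 1..p.
Substitute the sample gammas (Toeplitz matrix and right-hand side of size 2):
  Gamma_p = [[4.7135, 1.2975], [1.2975, 4.7135]]
  r_p     = [1.2975, -0.8887]
Written out:
  4.7135 phi_1 + 1.2975 phi_2 = 1.2975
  1.2975 phi_1 + 4.7135 phi_2 = -0.8887
Solve by Cramer's rule:
  det = gamma(0)^2 - gamma(1)^2 = (4.7135)^2 - (1.2975)^2 = 22.21708225 - 1.68350625 = 20.533576
  phi_hat_1 = [gamma(1) gamma(0) - gamma(1) gamma(2)] / det = [(1.2975)(4.7135) - (1.2975)(-0.8887)] / 20.533576 = 7.2688545 / 20.533576 = 0.354
  phi_hat_2 = [gamma(0) gamma(2) - gamma(1)^2] / det = [(4.7135)(-0.8887) - (1.2975)^2] / 20.533576 = -5.8723937 / 20.533576 = -0.286
So phi_hat = [0.3540, -0.2860].
Therefore phi_hat_1 = 0.3540.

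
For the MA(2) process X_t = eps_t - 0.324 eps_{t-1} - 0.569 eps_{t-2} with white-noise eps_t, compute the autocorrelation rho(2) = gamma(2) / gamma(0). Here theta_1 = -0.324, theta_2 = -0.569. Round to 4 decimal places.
\rho(2) = -0.3983

For an MA(q) process with theta_0 = 1, the autocovariance is
  gamma(k) = sigma^2 * sum_{i=0..q-k} theta_i * theta_{i+k},
and rho(k) = gamma(k) / gamma(0). Sigma^2 cancels.
  numerator   = (1)*(-0.569) = -0.569.
  denominator = (1)^2 + (-0.324)^2 + (-0.569)^2 = 1.428737.
  rho(2) = -0.569 / 1.428737 = -0.3983.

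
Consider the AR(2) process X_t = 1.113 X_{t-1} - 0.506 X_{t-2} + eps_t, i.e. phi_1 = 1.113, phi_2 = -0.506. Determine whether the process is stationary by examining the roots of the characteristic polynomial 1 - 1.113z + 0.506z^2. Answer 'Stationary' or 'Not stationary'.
\text{Stationary}

The AR(p) characteristic polynomial is P(z) = 1 - 1.113z + 0.506z^2.
Stationarity requires all roots to lie outside the unit circle, i.e. |z| > 1 for every root.
Set 1 + (-1.113) z + (0.506) z^2 = 0, i.e. a z^2 + b z + c = 0 with a = 0.506, b = -1.113, c = 1.
Discriminant D = b^2 - 4ac = (-1.113)^2 - 4*(0.506)*1 = 1.238769 - (2.024) = -0.785231.
D < 0, so the roots are the complex-conjugate pair z = (-b +/- i sqrt(-D)) / (2a) = 1.0998 +/- 0.8756i.
For a conjugate pair |z|^2 = z * conj(z) = (product of roots) = c/a = 1/(0.506) = 1.976285, so |z| = sqrt(1.976285) = 1.4058 for both roots.
Moduli of all roots: 1.4058, 1.4058.
All moduli strictly greater than 1? Yes.
Verdict: Stationary.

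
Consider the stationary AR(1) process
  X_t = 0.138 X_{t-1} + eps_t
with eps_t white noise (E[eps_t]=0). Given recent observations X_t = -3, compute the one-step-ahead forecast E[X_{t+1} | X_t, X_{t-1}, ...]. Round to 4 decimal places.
E[X_{t+1} \mid \mathcal F_t] = -0.4140

For an AR(p) model X_t = c + sum_i phi_i X_{t-i} + eps_t, the
one-step-ahead conditional mean is
  E[X_{t+1} | X_t, ...] = c + sum_i phi_i X_{t+1-i}.
Substitute known values:
  E[X_{t+1} | ...] = (0.138) * (-3)
                   = -0.4140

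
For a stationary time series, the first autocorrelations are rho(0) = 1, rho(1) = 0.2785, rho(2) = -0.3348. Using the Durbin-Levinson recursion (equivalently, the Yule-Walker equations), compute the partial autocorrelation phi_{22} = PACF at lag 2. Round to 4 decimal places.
\phi_{22} = -0.4470

The PACF at lag k is phi_{kk}, the last component of the solution
to the Yule-Walker system G_k phi = r_k where
  (G_k)_{ij} = rho(|i - j|), (r_k)_i = rho(i), i,j = 1..k.
Equivalently, Durbin-Levinson gives phi_{kk} iteratively:
  phi_{11} = rho(1)
  phi_{kk} = [rho(k) - sum_{j=1..k-1} phi_{k-1,j} rho(k-j)]
            / [1 - sum_{j=1..k-1} phi_{k-1,j} rho(j)],
  phi_{k,j} = phi_{k-1,j} - phi_{kk} phi_{k-1,k-j},  j = 1..k-1.
Step k = 1:
  phi_11 = rho(1) = 0.2785.
Step k = 2:
  phi_22 = [rho(2) - phi_11 rho(1)] / [1 - phi_11 rho(1)] = [-0.3348 - (0.2785)(0.2785)] / [1 - (0.2785)(0.2785)]
         = -0.41236225 / 0.92243775 = -0.447.
Therefore phi_{22} = -0.4470.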